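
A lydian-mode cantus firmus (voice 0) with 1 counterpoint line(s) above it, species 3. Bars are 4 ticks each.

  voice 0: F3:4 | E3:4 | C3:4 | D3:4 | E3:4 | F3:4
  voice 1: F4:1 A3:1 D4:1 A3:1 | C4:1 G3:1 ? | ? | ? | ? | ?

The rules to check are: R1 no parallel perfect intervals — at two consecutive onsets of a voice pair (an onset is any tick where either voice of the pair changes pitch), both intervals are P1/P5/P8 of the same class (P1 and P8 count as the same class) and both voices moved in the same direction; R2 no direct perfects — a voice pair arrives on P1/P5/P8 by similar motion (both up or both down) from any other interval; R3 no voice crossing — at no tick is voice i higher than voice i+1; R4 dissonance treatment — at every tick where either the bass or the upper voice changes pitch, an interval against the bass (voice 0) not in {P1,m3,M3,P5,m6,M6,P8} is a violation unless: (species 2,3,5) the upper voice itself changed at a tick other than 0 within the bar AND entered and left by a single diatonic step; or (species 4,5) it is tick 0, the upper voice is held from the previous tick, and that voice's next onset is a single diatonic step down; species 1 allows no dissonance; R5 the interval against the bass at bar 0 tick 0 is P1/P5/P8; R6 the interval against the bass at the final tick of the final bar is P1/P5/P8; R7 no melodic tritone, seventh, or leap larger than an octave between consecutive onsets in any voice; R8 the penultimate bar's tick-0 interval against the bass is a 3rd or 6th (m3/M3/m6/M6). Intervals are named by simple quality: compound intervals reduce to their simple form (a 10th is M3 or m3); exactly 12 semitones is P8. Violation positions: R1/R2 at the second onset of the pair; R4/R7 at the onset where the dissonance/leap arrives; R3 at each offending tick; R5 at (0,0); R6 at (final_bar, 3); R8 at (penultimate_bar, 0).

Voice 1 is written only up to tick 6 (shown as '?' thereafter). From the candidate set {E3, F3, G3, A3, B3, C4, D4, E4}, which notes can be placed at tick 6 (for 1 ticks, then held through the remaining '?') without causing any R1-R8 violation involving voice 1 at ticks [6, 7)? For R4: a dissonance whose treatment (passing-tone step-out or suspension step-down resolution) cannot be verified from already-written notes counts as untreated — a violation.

E3: legal
F3: violates R4
G3: legal
A3: violates R4
B3: legal
C4: legal
D4: violates R4
E4: legal

{B3, C4, E3, E4, G3}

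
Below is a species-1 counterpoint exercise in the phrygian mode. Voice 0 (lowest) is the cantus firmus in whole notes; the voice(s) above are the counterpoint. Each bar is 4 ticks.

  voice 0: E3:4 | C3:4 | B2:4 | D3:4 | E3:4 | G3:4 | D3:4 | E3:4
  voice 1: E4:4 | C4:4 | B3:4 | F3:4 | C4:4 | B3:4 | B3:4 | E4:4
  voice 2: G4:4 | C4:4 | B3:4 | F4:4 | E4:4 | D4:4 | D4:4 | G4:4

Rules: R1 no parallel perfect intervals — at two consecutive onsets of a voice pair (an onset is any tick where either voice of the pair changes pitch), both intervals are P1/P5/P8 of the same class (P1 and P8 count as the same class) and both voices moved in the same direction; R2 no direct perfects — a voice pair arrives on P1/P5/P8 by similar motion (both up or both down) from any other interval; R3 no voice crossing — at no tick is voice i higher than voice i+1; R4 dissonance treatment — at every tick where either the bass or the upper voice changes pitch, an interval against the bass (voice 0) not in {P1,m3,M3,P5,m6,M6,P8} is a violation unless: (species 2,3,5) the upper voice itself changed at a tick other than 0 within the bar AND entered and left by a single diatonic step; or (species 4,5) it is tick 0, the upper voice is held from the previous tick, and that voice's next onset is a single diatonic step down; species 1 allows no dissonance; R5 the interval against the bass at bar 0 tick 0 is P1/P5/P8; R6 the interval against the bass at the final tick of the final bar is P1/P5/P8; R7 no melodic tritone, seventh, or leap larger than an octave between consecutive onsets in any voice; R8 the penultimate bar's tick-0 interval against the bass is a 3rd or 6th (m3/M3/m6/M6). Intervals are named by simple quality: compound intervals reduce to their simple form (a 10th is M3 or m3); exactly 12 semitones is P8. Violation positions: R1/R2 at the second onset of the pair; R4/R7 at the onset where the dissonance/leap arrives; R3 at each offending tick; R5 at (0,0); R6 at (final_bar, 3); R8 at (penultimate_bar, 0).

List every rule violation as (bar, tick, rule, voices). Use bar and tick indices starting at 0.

bar 0: v0=E3 v1=E4 v2=G4 downbeat m3
bar 1: v0=C3 v1=C4 v2=C4 downbeat P8
bar 2: v0=B2 v1=B3 v2=B3 downbeat P8
bar 3: v0=D3 v1=F3 v2=F4 downbeat m3
bar 4: v0=E3 v1=C4 v2=E4 downbeat P8
bar 5: v0=G3 v1=B3 v2=D4 downbeat P5
bar 6: v0=D3 v1=B3 v2=D4 downbeat P8
bar 7: v0=E3 v1=E4 v2=G4 downbeat m3
  -> R5 @ bar 0 tick 0 v(0, 2): opens on m3
  -> R1 @ bar 1 tick 0 v(0, 1): E3/E4 P8 -> C3/C4 P8 similar
  -> R2 @ bar 1 tick 0 v(0, 2): E3/G4 m3 -> C3/C4 P8 similar
  -> R2 @ bar 1 tick 0 v(1, 2): E4/G4 m3 -> C4/C4 P1 similar
  -> R1 @ bar 2 tick 0 v(0, 1): C3/C4 P8 -> B2/B3 P8 similar
  -> R1 @ bar 2 tick 0 v(0, 2): C3/C4 P8 -> B2/B3 P8 similar
  -> R1 @ bar 2 tick 0 v(1, 2): C4/C4 P1 -> B3/B3 P1 similar
  -> R7 @ bar 3 tick 0 v(1,): B3->F3 leap 6st
  -> R7 @ bar 3 tick 0 v(2,): B3->F4 leap 6st
  -> R8 @ bar 6 tick 0 v(0, 2): penult P8 not 3rd/6th
  -> R2 @ bar 7 tick 0 v(0, 1): D3/B3 M6 -> E3/E4 P8 similar
  -> R6 @ bar 7 tick 3 v(0, 2): closes on m3

(0, 0, R5, (0, 2))
(1, 0, R1, (0, 1))
(1, 0, R2, (0, 2))
(1, 0, R2, (1, 2))
(2, 0, R1, (0, 1))
(2, 0, R1, (0, 2))
(2, 0, R1, (1, 2))
(3, 0, R7, (1,))
(3, 0, R7, (2,))
(6, 0, R8, (0, 2))
(7, 0, R2, (0, 1))
(7, 3, R6, (0, 2))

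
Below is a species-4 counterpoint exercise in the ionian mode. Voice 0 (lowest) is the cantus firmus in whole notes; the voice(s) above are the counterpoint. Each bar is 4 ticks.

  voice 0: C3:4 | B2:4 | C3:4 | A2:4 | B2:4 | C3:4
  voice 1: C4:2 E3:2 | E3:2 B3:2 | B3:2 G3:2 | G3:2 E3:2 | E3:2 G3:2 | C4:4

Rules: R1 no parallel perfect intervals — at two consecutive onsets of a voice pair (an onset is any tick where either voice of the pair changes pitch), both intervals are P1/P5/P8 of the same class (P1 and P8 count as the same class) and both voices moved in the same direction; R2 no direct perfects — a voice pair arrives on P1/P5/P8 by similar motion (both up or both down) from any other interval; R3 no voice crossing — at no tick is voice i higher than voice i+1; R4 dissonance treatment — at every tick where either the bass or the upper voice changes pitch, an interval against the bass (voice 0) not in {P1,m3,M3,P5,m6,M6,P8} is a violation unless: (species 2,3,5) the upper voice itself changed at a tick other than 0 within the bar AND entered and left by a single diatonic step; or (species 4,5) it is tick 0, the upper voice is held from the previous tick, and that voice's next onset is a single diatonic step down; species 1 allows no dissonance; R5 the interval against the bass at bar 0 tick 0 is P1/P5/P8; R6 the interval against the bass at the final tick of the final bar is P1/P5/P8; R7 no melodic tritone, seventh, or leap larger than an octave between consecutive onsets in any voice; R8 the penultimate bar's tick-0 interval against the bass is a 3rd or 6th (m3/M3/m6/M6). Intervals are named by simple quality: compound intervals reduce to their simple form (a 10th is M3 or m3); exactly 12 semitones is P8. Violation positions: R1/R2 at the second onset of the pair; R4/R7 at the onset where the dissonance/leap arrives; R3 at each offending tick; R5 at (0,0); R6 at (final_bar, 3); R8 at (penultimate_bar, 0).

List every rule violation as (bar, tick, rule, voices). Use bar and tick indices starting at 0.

(1, 0, R4, (0, 1))
(2, 0, R4, (0, 1))
(3, 0, R4, (0, 1))
(4, 0, R4, (0, 1))
(4, 0, R8, (0, 1))
(5, 0, R2, (0, 1))

bar 0: v0=C3 v1=C4 downbeat P8
bar 1: v0=B2 v1=E3 downbeat P4
bar 2: v0=C3 v1=B3 downbeat M7
bar 3: v0=A2 v1=G3 downbeat m7
bar 4: v0=B2 v1=E3 downbeat P4
bar 5: v0=C3 v1=C4 downbeat P8
  -> R4 @ bar 1 tick 0 v(0, 1): B2/E3 P4 untreated
  -> R4 @ bar 2 tick 0 v(0, 1): C3/B3 M7 untreated
  -> R4 @ bar 3 tick 0 v(0, 1): A2/G3 m7 untreated
  -> R4 @ bar 4 tick 0 v(0, 1): B2/E3 P4 untreated
  -> R8 @ bar 4 tick 0 v(0, 1): penult P4 not 3rd/6th
  -> R2 @ bar 5 tick 0 v(0, 1): B2/G3 m6 -> C3/C4 P8 similar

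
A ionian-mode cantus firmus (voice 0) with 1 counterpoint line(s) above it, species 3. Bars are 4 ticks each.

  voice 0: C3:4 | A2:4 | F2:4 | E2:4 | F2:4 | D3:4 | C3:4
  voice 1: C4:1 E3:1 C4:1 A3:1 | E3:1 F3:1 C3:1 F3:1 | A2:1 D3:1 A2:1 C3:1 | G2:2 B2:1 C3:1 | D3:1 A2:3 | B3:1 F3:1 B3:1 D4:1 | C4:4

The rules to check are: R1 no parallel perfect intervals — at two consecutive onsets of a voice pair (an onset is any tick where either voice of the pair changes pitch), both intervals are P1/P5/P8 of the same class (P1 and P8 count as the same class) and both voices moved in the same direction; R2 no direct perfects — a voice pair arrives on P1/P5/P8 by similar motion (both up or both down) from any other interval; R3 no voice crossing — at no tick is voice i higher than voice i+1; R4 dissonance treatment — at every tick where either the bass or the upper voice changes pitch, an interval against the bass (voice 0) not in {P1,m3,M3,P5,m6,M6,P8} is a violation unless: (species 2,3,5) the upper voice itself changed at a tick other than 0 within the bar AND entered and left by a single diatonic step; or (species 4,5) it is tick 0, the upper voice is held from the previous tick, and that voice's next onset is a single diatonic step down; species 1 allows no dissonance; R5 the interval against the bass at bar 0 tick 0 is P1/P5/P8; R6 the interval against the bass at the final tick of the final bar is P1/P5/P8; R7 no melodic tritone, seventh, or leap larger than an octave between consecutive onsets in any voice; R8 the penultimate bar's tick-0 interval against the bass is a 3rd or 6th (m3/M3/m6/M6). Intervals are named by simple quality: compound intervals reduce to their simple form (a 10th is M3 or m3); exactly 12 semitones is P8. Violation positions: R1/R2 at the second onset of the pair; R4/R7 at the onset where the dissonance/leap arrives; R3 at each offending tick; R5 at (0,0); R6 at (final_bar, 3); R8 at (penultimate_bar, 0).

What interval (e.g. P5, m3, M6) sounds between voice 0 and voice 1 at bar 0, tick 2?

P8

voice 0=C3 voice 1=C4 -> P8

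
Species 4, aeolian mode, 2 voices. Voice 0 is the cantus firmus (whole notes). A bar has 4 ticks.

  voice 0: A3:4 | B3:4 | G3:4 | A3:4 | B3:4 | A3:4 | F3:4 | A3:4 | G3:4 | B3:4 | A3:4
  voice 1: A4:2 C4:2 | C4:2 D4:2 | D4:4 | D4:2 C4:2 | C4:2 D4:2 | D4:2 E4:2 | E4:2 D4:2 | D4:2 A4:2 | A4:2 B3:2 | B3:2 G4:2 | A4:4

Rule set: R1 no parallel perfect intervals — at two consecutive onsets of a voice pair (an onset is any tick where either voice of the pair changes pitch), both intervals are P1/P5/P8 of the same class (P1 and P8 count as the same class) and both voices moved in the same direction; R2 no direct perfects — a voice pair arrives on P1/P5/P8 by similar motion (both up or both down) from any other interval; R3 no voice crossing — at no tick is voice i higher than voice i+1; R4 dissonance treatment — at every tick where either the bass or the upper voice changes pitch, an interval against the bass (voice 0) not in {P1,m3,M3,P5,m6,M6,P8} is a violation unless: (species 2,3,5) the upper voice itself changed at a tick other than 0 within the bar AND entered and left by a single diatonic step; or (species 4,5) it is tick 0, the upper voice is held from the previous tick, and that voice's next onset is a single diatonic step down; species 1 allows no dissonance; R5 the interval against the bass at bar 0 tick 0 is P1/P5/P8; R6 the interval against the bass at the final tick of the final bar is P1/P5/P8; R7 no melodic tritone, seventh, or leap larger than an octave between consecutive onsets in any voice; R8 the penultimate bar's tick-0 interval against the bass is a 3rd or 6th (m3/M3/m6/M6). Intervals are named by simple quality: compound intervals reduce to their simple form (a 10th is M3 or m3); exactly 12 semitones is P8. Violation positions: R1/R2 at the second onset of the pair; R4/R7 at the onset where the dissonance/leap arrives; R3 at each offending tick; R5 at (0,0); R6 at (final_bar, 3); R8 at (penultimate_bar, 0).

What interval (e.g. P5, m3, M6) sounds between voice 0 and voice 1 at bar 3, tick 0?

P4

voice 0=A3 voice 1=D4 -> P4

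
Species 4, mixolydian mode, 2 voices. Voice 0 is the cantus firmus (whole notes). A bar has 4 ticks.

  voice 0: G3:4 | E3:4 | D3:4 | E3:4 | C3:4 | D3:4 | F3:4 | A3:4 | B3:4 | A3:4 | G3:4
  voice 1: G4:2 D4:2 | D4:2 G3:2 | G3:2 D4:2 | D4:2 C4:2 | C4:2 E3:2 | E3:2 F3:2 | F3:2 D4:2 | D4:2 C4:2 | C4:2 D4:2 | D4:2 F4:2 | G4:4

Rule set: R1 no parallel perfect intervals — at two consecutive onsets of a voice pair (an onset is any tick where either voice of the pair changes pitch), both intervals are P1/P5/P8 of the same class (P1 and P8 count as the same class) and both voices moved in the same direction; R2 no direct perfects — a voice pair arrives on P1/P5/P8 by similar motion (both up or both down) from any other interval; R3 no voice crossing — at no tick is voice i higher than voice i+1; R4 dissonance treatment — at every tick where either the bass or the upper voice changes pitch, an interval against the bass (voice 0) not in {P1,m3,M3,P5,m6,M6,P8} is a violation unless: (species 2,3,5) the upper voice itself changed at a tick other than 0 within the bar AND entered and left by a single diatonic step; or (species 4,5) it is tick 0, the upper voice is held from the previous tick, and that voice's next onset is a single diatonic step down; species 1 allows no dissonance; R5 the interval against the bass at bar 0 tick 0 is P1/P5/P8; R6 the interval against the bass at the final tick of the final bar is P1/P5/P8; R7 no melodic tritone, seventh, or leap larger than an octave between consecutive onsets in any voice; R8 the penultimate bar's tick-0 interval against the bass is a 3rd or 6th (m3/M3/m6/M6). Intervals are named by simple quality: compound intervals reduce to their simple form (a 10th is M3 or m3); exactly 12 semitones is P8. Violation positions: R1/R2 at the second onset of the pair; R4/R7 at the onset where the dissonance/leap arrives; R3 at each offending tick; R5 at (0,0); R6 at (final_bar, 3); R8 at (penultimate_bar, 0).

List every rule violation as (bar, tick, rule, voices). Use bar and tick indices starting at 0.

(1, 0, R4, (0, 1))
(2, 0, R4, (0, 1))
(5, 0, R4, (0, 1))
(8, 0, R4, (0, 1))
(9, 0, R4, (0, 1))
(9, 0, R8, (0, 1))

bar 0: v0=G3 v1=G4 downbeat P8
bar 1: v0=E3 v1=D4 downbeat m7
bar 2: v0=D3 v1=G3 downbeat P4
bar 3: v0=E3 v1=D4 downbeat m7
bar 4: v0=C3 v1=C4 downbeat P8
bar 5: v0=D3 v1=E3 downbeat M2
bar 6: v0=F3 v1=F3 downbeat P1
bar 7: v0=A3 v1=D4 downbeat P4
bar 8: v0=B3 v1=C4 downbeat m2
bar 9: v0=A3 v1=D4 downbeat P4
bar 10: v0=G3 v1=G4 downbeat P8
  -> R4 @ bar 1 tick 0 v(0, 1): E3/D4 m7 untreated
  -> R4 @ bar 2 tick 0 v(0, 1): D3/G3 P4 untreated
  -> R4 @ bar 5 tick 0 v(0, 1): D3/E3 M2 untreated
  -> R4 @ bar 8 tick 0 v(0, 1): B3/C4 m2 untreated
  -> R4 @ bar 9 tick 0 v(0, 1): A3/D4 P4 untreated
  -> R8 @ bar 9 tick 0 v(0, 1): penult P4 not 3rd/6th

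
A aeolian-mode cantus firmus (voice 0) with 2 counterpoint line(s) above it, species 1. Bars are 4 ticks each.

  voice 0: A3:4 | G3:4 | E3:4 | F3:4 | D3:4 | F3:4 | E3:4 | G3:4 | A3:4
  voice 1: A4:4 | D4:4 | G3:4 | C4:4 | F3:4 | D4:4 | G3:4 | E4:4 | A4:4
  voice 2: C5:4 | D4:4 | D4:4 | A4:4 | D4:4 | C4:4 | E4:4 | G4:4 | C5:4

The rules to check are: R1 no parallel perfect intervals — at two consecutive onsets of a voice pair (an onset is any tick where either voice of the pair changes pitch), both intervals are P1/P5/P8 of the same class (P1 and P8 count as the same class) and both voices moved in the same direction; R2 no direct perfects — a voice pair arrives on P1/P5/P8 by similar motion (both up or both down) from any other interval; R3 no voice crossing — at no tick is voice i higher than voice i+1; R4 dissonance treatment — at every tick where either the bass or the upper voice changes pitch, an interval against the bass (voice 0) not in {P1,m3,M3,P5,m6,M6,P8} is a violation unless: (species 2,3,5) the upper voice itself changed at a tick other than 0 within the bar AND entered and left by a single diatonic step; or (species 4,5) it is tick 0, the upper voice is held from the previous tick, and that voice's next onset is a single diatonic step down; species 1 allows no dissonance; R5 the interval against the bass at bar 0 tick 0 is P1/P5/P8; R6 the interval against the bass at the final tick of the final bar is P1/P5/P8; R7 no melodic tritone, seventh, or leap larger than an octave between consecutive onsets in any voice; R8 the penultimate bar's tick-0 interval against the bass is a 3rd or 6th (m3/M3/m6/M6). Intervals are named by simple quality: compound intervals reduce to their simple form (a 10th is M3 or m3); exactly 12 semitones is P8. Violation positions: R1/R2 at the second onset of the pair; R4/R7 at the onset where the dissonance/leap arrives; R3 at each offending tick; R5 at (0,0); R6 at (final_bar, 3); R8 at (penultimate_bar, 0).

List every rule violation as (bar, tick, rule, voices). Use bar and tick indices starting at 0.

bar 0: v0=A3 v1=A4 v2=C5 downbeat m3
bar 1: v0=G3 v1=D4 v2=D4 downbeat P5
bar 2: v0=E3 v1=G3 v2=D4 downbeat m7
bar 3: v0=F3 v1=C4 v2=A4 downbeat M3
bar 4: v0=D3 v1=F3 v2=D4 downbeat P8
bar 5: v0=F3 v1=D4 v2=C4 downbeat P5
bar 6: v0=E3 v1=G3 v2=E4 downbeat P8
bar 7: v0=G3 v1=E4 v2=G4 downbeat P8
bar 8: v0=A3 v1=A4 v2=C5 downbeat m3
  -> R5 @ bar 0 tick 0 v(0, 2): opens on m3
  -> R2 @ bar 1 tick 0 v(0, 1): A3/A4 P8 -> G3/D4 P5 similar
  -> R2 @ bar 1 tick 0 v(0, 2): A3/C5 m3 -> G3/D4 P5 similar
  -> R2 @ bar 1 tick 0 v(1, 2): A4/C5 m3 -> D4/D4 P1 similar
  -> R7 @ bar 1 tick 0 v(2,): C5->D4 leap 10st
  -> R4 @ bar 2 tick 0 v(0, 2): E3/D4 m7 untreated
  -> R2 @ bar 3 tick 0 v(0, 1): E3/G3 m3 -> F3/C4 P5 similar
  -> R2 @ bar 4 tick 0 v(0, 2): F3/A4 M3 -> D3/D4 P8 similar
  -> R3 @ bar 5 tick 0 v(1, 2): D4 above C4
  -> R3 @ bar 5 tick 1 v(1, 2): D4 above C4
  -> R3 @ bar 5 tick 2 v(1, 2): D4 above C4
  -> R3 @ bar 5 tick 3 v(1, 2): D4 above C4
  -> R1 @ bar 7 tick 0 v(0, 2): E3/E4 P8 -> G3/G4 P8 similar
  -> R8 @ bar 7 tick 0 v(0, 2): penult P8 not 3rd/6th
  -> R2 @ bar 8 tick 0 v(0, 1): G3/E4 M6 -> A3/A4 P8 similar
  -> R6 @ bar 8 tick 3 v(0, 2): closes on m3

(0, 0, R5, (0, 2))
(1, 0, R2, (0, 1))
(1, 0, R2, (0, 2))
(1, 0, R2, (1, 2))
(1, 0, R7, (2,))
(2, 0, R4, (0, 2))
(3, 0, R2, (0, 1))
(4, 0, R2, (0, 2))
(5, 0, R3, (1, 2))
(5, 1, R3, (1, 2))
(5, 2, R3, (1, 2))
(5, 3, R3, (1, 2))
(7, 0, R1, (0, 2))
(7, 0, R8, (0, 2))
(8, 0, R2, (0, 1))
(8, 3, R6, (0, 2))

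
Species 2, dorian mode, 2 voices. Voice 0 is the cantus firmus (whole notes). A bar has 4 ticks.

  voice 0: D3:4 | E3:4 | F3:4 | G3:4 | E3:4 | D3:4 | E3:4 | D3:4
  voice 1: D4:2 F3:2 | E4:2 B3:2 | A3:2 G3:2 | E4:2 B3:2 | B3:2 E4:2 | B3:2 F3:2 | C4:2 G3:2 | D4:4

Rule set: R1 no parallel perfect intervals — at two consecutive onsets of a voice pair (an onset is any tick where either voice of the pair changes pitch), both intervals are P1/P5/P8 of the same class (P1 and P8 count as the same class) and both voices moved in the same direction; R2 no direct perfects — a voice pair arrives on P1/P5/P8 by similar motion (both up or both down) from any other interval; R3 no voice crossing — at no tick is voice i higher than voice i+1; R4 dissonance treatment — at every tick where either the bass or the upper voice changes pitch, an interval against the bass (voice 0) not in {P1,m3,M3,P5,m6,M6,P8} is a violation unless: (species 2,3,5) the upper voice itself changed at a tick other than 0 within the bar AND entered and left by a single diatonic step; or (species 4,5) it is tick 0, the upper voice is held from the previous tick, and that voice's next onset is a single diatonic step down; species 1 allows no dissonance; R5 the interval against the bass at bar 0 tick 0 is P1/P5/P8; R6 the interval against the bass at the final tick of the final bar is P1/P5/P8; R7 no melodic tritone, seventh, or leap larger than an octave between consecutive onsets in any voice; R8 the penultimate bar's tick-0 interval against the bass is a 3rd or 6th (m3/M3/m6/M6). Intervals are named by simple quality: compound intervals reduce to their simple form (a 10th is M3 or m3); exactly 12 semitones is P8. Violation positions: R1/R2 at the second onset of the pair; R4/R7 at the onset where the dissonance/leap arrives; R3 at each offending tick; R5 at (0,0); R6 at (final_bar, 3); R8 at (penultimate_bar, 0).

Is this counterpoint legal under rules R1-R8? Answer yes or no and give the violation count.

bar 0: v0=D3 v1=D4 (P8)
bar 1: v0=E3 v1=E4 (P8)
bar 2: v0=F3 v1=A3 (M3)
bar 3: v0=G3 v1=E4 (M6)
bar 4: v0=E3 v1=B3 (P5)
bar 5: v0=D3 v1=B3 (M6)
bar 6: v0=E3 v1=C4 (m6)
bar 7: v0=D3 v1=D4 (P8)
  R2 @ bar1.0: D3/F3 m3 -> E3/E4 P8 similar
  R7 @ bar1.0: F3->E4 leap 11st
  R4 @ bar2.2: F3/G3 M2 untreated
  R7 @ bar5.2: B3->F3 leap 6st

No (4 violations)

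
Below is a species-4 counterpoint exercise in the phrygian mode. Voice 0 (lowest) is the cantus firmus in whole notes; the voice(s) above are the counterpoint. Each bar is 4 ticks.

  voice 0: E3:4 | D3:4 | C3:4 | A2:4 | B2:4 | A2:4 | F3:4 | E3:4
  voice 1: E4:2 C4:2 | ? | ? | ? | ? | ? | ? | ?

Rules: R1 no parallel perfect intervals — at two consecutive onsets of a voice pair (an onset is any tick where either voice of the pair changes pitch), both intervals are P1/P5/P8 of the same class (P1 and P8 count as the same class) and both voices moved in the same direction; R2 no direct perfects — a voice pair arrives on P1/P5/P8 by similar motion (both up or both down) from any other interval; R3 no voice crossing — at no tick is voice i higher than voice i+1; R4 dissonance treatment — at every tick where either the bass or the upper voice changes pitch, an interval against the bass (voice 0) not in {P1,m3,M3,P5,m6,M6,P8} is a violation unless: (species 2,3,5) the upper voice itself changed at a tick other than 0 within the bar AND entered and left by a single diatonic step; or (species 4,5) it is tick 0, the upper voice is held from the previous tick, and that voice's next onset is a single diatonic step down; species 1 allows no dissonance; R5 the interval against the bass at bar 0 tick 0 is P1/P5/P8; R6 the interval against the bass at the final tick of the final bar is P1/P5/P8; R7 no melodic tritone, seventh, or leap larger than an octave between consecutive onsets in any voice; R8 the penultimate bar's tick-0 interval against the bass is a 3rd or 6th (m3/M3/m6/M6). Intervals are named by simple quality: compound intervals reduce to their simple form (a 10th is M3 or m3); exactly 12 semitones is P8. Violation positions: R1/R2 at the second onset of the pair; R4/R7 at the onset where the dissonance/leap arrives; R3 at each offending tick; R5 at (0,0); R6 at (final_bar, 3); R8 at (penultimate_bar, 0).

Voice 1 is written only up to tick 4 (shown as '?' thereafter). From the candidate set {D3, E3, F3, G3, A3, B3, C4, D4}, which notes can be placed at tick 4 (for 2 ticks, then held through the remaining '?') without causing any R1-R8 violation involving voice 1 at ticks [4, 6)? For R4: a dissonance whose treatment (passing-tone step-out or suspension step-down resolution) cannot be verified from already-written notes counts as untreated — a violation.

D3: violates R2,R7
E3: violates R4
F3: legal
G3: violates R4
A3: violates R2
B3: legal
C4: violates R4
D4: legal

{B3, D4, F3}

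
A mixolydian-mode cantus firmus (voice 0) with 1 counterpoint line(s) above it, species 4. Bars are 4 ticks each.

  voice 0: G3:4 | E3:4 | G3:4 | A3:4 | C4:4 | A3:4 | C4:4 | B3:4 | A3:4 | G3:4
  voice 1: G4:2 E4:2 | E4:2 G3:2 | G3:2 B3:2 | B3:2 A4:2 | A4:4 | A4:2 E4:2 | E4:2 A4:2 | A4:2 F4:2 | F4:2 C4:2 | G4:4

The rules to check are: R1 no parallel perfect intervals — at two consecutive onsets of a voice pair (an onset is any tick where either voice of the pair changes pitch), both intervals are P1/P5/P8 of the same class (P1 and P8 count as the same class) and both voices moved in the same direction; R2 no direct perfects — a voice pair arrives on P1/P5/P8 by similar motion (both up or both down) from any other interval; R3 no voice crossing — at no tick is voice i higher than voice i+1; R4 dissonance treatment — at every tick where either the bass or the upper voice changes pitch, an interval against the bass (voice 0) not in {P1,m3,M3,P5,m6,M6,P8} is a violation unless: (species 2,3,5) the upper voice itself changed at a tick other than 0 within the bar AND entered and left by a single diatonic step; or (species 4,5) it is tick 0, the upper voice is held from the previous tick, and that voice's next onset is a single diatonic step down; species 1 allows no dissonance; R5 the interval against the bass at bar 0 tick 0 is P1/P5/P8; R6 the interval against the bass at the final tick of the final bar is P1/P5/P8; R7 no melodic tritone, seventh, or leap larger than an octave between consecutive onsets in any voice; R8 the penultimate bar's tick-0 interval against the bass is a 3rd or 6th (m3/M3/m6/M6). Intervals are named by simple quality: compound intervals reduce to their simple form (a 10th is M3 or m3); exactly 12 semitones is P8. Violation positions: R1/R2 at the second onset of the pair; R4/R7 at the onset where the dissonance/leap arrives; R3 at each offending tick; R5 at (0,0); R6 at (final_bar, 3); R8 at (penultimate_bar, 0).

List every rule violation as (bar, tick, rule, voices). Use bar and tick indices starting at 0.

(3, 0, R4, (0, 1))
(3, 2, R7, (1,))
(7, 0, R4, (0, 1))
(7, 2, R4, (0, 1))

bar 0: v0=G3 v1=G4 downbeat P8
bar 1: v0=E3 v1=E4 downbeat P8
bar 2: v0=G3 v1=G3 downbeat P1
bar 3: v0=A3 v1=B3 downbeat M2
bar 4: v0=C4 v1=A4 downbeat M6
bar 5: v0=A3 v1=A4 downbeat P8
bar 6: v0=C4 v1=E4 downbeat M3
bar 7: v0=B3 v1=A4 downbeat m7
bar 8: v0=A3 v1=F4 downbeat m6
bar 9: v0=G3 v1=G4 downbeat P8
  -> R4 @ bar 3 tick 0 v(0, 1): A3/B3 M2 untreated
  -> R7 @ bar 3 tick 2 v(1,): B3->A4 leap 10st
  -> R4 @ bar 7 tick 0 v(0, 1): B3/A4 m7 untreated
  -> R4 @ bar 7 tick 2 v(0, 1): B3/F4 TT untreated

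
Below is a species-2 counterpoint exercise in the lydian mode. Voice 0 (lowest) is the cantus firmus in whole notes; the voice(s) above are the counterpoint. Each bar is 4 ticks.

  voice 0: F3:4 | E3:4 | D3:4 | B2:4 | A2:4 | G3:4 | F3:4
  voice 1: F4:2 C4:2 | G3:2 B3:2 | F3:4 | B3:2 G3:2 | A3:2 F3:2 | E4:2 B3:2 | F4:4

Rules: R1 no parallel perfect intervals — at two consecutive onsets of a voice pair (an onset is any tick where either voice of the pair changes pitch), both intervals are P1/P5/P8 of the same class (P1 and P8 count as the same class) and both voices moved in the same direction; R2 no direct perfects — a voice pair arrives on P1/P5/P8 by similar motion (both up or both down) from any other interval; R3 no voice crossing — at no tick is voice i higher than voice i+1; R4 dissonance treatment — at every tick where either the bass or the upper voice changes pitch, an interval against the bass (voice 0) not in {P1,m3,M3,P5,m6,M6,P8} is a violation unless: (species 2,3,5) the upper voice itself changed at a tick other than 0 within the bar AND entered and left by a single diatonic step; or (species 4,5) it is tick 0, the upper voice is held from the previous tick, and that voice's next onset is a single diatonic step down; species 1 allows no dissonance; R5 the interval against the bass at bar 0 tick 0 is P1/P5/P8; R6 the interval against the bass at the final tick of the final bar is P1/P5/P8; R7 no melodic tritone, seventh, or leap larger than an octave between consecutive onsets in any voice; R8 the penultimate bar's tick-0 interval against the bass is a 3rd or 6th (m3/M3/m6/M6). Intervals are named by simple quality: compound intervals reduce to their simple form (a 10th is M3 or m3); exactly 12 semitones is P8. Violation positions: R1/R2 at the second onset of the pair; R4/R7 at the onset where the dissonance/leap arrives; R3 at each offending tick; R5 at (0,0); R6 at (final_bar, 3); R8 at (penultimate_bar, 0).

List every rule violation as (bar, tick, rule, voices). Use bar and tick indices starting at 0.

(2, 0, R7, (1,))
(3, 0, R7, (1,))
(5, 0, R7, (0,))
(5, 0, R7, (1,))
(6, 0, R7, (1,))

bar 0: v0=F3 v1=F4 downbeat P8
bar 1: v0=E3 v1=G3 downbeat m3
bar 2: v0=D3 v1=F3 downbeat m3
bar 3: v0=B2 v1=B3 downbeat P8
bar 4: v0=A2 v1=A3 downbeat P8
bar 5: v0=G3 v1=E4 downbeat M6
bar 6: v0=F3 v1=F4 downbeat P8
  -> R7 @ bar 2 tick 0 v(1,): B3->F3 leap 6st
  -> R7 @ bar 3 tick 0 v(1,): F3->B3 leap 6st
  -> R7 @ bar 5 tick 0 v(0,): A2->G3 leap 10st
  -> R7 @ bar 5 tick 0 v(1,): F3->E4 leap 11st
  -> R7 @ bar 6 tick 0 v(1,): B3->F4 leap 6st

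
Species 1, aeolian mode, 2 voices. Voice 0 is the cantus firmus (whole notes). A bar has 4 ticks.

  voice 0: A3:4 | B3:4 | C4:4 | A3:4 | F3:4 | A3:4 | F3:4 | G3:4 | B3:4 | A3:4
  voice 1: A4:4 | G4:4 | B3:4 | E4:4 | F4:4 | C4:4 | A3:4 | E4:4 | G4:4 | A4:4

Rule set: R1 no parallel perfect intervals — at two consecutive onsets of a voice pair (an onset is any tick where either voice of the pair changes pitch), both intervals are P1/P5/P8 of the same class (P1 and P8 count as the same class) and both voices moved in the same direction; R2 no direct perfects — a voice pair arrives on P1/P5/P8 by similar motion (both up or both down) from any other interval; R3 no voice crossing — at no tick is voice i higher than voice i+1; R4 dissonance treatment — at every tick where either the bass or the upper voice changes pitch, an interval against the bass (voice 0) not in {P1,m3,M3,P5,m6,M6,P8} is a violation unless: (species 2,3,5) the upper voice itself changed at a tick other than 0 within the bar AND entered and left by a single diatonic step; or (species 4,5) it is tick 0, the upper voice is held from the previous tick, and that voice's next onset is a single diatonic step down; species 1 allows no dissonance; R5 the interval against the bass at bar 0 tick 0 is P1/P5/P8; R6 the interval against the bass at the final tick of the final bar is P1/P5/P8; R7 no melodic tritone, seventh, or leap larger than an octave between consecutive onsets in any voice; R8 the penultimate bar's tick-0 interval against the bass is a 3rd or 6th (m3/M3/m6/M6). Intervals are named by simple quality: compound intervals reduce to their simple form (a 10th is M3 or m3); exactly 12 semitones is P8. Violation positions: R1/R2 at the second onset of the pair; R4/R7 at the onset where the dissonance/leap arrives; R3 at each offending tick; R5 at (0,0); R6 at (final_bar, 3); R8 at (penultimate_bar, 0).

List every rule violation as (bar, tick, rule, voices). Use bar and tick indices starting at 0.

bar 0: v0=A3 v1=A4 downbeat P8
bar 1: v0=B3 v1=G4 downbeat m6
bar 2: v0=C4 v1=B3 downbeat m2
bar 3: v0=A3 v1=E4 downbeat P5
bar 4: v0=F3 v1=F4 downbeat P8
bar 5: v0=A3 v1=C4 downbeat m3
bar 6: v0=F3 v1=A3 downbeat M3
bar 7: v0=G3 v1=E4 downbeat M6
bar 8: v0=B3 v1=G4 downbeat m6
bar 9: v0=A3 v1=A4 downbeat P8
  -> R3 @ bar 2 tick 0 v(0, 1): C4 above B3
  -> R4 @ bar 2 tick 0 v(0, 1): C4/B3 m2 untreated
  -> R3 @ bar 2 tick 1 v(0, 1): C4 above B3
  -> R3 @ bar 2 tick 2 v(0, 1): C4 above B3
  -> R3 @ bar 2 tick 3 v(0, 1): C4 above B3

(2, 0, R3, (0, 1))
(2, 0, R4, (0, 1))
(2, 1, R3, (0, 1))
(2, 2, R3, (0, 1))
(2, 3, R3, (0, 1))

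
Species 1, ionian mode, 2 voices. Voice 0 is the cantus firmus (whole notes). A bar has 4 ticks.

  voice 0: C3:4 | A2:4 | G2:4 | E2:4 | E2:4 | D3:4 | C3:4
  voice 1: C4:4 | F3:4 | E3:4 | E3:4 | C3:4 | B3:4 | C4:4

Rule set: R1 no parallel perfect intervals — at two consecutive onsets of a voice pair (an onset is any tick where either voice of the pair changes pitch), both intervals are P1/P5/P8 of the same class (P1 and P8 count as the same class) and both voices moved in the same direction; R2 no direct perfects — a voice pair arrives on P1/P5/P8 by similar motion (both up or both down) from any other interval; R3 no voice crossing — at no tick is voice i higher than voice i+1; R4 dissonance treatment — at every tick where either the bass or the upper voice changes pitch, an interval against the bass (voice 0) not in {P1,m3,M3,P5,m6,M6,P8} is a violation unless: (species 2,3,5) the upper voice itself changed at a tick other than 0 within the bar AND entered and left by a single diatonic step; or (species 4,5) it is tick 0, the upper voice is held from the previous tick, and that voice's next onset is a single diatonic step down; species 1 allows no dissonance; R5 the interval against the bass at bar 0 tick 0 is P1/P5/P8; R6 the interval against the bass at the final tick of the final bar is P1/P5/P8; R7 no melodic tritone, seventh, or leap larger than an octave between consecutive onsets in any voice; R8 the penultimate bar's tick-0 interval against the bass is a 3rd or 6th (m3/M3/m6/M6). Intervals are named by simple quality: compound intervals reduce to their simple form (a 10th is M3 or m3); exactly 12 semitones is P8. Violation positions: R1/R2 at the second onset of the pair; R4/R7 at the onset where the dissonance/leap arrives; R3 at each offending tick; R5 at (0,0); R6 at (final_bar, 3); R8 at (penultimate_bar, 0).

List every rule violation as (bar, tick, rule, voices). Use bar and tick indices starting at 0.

(5, 0, R7, (0,))
(5, 0, R7, (1,))

bar 0: v0=C3 v1=C4 downbeat P8
bar 1: v0=A2 v1=F3 downbeat m6
bar 2: v0=G2 v1=E3 downbeat M6
bar 3: v0=E2 v1=E3 downbeat P8
bar 4: v0=E2 v1=C3 downbeat m6
bar 5: v0=D3 v1=B3 downbeat M6
bar 6: v0=C3 v1=C4 downbeat P8
  -> R7 @ bar 5 tick 0 v(0,): E2->D3 leap 10st
  -> R7 @ bar 5 tick 0 v(1,): C3->B3 leap 11st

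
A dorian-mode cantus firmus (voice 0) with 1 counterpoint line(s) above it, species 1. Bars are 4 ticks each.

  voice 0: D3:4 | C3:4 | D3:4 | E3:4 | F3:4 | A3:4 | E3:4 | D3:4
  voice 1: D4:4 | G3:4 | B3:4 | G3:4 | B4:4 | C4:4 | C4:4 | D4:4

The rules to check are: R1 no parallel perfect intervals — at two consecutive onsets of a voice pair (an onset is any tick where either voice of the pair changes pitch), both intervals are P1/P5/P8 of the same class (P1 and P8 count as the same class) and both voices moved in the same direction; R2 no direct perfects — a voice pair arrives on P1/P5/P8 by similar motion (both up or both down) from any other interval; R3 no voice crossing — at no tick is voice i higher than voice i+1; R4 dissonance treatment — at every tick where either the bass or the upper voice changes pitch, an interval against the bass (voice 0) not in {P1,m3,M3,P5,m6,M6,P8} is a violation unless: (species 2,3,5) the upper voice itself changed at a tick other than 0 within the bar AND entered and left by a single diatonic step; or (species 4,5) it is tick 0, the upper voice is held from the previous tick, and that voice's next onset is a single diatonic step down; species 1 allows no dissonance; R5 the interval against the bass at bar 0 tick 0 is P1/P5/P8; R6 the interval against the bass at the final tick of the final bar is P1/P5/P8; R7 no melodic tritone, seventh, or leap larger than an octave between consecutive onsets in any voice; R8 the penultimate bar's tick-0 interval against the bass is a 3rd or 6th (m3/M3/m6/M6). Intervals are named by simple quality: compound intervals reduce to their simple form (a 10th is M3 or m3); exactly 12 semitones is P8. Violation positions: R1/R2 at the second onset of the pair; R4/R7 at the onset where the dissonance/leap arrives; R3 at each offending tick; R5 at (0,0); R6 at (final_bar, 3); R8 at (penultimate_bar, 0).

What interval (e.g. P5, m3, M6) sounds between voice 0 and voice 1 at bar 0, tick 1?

P8

voice 0=D3 voice 1=D4 -> P8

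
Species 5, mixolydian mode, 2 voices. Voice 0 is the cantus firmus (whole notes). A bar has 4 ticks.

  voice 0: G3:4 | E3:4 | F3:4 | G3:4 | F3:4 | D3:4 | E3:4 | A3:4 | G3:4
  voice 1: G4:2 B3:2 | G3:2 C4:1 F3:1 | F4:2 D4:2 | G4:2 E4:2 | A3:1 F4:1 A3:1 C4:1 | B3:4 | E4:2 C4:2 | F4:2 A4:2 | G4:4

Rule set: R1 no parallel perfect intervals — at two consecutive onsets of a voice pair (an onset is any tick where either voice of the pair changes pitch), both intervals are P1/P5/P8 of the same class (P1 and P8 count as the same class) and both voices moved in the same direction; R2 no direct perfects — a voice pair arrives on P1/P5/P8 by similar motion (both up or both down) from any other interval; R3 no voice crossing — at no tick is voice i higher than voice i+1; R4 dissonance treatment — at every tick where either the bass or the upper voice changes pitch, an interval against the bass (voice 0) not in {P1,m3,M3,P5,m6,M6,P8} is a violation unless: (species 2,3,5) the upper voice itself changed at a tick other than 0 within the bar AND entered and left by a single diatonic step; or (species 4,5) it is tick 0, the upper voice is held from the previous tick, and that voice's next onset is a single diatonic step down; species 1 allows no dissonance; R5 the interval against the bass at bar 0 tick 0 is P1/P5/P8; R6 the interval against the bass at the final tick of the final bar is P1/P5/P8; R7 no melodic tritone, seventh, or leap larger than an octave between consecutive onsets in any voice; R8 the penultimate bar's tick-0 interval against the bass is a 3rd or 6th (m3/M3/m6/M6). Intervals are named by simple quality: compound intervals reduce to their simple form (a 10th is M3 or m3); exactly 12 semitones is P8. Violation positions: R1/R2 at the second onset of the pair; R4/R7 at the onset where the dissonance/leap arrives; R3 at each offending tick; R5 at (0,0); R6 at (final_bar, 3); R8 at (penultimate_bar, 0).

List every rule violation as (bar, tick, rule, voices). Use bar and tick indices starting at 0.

(1, 3, R4, (0, 1))
(2, 0, R2, (0, 1))
(3, 0, R2, (0, 1))
(6, 0, R2, (0, 1))
(8, 0, R1, (0, 1))

bar 0: v0=G3 v1=G4 downbeat P8
bar 1: v0=E3 v1=G3 downbeat m3
bar 2: v0=F3 v1=F4 downbeat P8
bar 3: v0=G3 v1=G4 downbeat P8
bar 4: v0=F3 v1=A3 downbeat M3
bar 5: v0=D3 v1=B3 downbeat M6
bar 6: v0=E3 v1=E4 downbeat P8
bar 7: v0=A3 v1=F4 downbeat m6
bar 8: v0=G3 v1=G4 downbeat P8
  -> R4 @ bar 1 tick 3 v(0, 1): E3/F3 m2 untreated
  -> R2 @ bar 2 tick 0 v(0, 1): E3/F3 m2 -> F3/F4 P8 similar
  -> R2 @ bar 3 tick 0 v(0, 1): F3/D4 M6 -> G3/G4 P8 similar
  -> R2 @ bar 6 tick 0 v(0, 1): D3/B3 M6 -> E3/E4 P8 similar
  -> R1 @ bar 8 tick 0 v(0, 1): A3/A4 P8 -> G3/G4 P8 similar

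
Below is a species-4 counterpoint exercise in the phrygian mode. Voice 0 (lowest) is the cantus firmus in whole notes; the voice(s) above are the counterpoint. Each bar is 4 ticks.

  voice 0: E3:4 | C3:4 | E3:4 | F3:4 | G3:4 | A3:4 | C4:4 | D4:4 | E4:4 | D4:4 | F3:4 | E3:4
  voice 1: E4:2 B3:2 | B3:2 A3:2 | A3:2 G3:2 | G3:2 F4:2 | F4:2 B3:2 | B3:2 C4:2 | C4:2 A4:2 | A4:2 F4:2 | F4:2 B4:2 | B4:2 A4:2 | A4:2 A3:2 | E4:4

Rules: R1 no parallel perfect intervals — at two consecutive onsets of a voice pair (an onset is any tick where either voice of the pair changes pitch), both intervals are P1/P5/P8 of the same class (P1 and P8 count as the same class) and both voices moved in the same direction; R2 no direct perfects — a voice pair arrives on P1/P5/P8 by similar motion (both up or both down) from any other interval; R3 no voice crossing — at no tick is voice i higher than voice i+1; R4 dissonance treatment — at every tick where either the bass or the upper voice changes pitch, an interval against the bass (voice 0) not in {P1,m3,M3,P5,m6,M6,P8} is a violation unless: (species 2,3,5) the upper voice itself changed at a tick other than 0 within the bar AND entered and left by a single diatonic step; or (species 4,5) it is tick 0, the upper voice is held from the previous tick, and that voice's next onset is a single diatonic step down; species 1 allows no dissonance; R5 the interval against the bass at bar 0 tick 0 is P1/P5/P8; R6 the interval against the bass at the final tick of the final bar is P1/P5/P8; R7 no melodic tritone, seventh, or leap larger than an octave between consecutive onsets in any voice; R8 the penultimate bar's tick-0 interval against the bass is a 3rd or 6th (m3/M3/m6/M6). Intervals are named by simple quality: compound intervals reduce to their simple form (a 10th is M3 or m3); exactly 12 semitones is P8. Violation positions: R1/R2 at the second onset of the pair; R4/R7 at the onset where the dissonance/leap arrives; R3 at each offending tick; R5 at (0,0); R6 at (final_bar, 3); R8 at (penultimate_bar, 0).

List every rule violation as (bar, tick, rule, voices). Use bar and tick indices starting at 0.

(3, 0, R4, (0, 1))
(3, 2, R7, (1,))
(4, 0, R4, (0, 1))
(4, 2, R7, (1,))
(5, 0, R4, (0, 1))
(8, 0, R4, (0, 1))
(8, 2, R7, (1,))

bar 0: v0=E3 v1=E4 downbeat P8
bar 1: v0=C3 v1=B3 downbeat M7
bar 2: v0=E3 v1=A3 downbeat P4
bar 3: v0=F3 v1=G3 downbeat M2
bar 4: v0=G3 v1=F4 downbeat m7
bar 5: v0=A3 v1=B3 downbeat M2
bar 6: v0=C4 v1=C4 downbeat P1
bar 7: v0=D4 v1=A4 downbeat P5
bar 8: v0=E4 v1=F4 downbeat m2
bar 9: v0=D4 v1=B4 downbeat M6
bar 10: v0=F3 v1=A4 downbeat M3
bar 11: v0=E3 v1=E4 downbeat P8
  -> R4 @ bar 3 tick 0 v(0, 1): F3/G3 M2 untreated
  -> R7 @ bar 3 tick 2 v(1,): G3->F4 leap 10st
  -> R4 @ bar 4 tick 0 v(0, 1): G3/F4 m7 untreated
  -> R7 @ bar 4 tick 2 v(1,): F4->B3 leap 6st
  -> R4 @ bar 5 tick 0 v(0, 1): A3/B3 M2 untreated
  -> R4 @ bar 8 tick 0 v(0, 1): E4/F4 m2 untreated
  -> R7 @ bar 8 tick 2 v(1,): F4->B4 leap 6st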